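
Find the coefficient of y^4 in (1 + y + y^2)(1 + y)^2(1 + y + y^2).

(1 + y + y^2) has coefficients 1,1,1 for degrees 0…2.
(1 + y)^2 has coefficients 1,2,1,0,0 for degrees 0…4.
Finally multiplying by (1 + y + y^2), the product of all factors after the first has coefficients 1,3,4,3,1 for degrees 0…4.
[y^4] = 1·1 + 1·3 + 1·4 = 8.

8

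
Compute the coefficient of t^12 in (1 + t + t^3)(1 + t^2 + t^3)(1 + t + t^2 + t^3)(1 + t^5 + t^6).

(1 + t + t^3) has coefficients 1,1,0,1 for degrees 0…3.
(1 + t^2 + t^3) has coefficients 1,0,1,1,0,0,0,0,0,0,0,0,0 for degrees 0…12.
Multiplying by (1 + t + t^2 + t^3) gives running coefficients 1,1,2,3,2,2,1,0,0,0,0,0,0 for degrees 0…12.
Finally multiplying by (1 + t^5 + t^6), the product of all factors after the first has coefficients 1,1,2,3,2,3,3,3,5,5,4,3,1 for degrees 0…12.
[t^12] = 1·1 + 1·3 + 1·5 = 9.

9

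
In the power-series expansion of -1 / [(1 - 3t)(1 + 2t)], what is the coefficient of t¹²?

-320503

The denominator gives the recurrence a_n = a_(n−1) + 6a_(n−2) for n ≥ 2; the numerator fixes a_0 = -1, a_1 = -1.
Iterating: -1, -1, -7, -13, -55, -133, -463, -1261, -4039, -11605, -35839, -105469, -320503, so a_12 = -320503.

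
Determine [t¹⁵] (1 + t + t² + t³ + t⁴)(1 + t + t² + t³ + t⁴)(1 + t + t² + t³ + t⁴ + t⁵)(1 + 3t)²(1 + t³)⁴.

(1 + t + t² + t³ + t⁴) has coefficients 1,1,1,1,1 for degrees 0…4.
(1 + t + t² + t³ + t⁴) has coefficients 1,1,1,1,1,0,0,0,0,0,0,0,0,0,0,0 for degrees 0…15.
Multiplying by (1 + t + t² + t³ + t⁴ + t⁵) gives running coefficients 1,2,3,4,5,5,4,3,2,1,0,0,0,0,0,0 for degrees 0…15.
Multiplying by (1 + 3t)² gives running coefficients 1,8,24,40,56,71,79,72,56,40,24,9,0,0,0,0 for degrees 0…15.
Finally multiplying by (1 + t³)⁴, the product of all factors after the first has coefficients 1,8,24,44,88,167,245,344,484,600,680,755,795,760,680,596 for degrees 0…15.
[t¹⁵] = 1·596 + 1·680 + 1·760 + 1·795 + 1·755 = 3586.

3586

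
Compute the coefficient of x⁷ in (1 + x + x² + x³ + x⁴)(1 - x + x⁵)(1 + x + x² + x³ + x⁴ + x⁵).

(1 + x + x² + x³ + x⁴) has coefficients 1,1,1,1,1 for degrees 0…4.
(1 - x + x⁵) has coefficients 1,-1,0,0,0,1,0,0 for degrees 0…7.
Finally multiplying by (1 + x + x² + x³ + x⁴ + x⁵), the product of all factors after the first has coefficients 1,0,0,0,0,1,0,1 for degrees 0…7.
[x⁷] = 1·1 + 1·0 + 1·1 + 1·0 + 1·0 = 2.

2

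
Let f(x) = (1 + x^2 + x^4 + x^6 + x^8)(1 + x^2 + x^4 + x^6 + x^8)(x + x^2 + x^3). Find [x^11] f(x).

(1 + x^2 + x^4 + x^6 + x^8) has coefficients 1,0,1,0,1,0,1,0,1 for degrees 0…8.
(1 + x^2 + x^4 + x^6 + x^8) has coefficients 1,0,1,0,1,0,1,0,1,0,0,0 for degrees 0…11.
Finally multiplying by (x + x^2 + x^3), the product of all factors after the first has coefficients 0,1,1,2,1,2,1,2,1,2,1,1 for degrees 0…11.
[x^11] = 1·1 + 1·2 + 1·2 + 1·2 + 1·2 = 9.

9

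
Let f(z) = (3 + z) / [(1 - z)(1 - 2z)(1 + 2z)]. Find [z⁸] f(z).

1108

Partial fractions give a closed form: a_n = (-4/3)·1^n + (7/2)·2^n + (5/6)·(-2)^n.
At n = 8: a_8 = 1108.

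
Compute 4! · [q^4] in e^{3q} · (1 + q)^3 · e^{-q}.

The EGF product rule gives c_4 = Σ_{k_1+k_2+k_3=4} C(4; k_1,k_2,k_3) · ∏ g_i(k_i), where e^{3q} gives (3)^k; (1+q)^3 gives the falling factorial (3)_k; e^{-q} gives (-1)^k.
g_1(k) for k = 0…4: 1, 3, 9, 27, 81.
g_2(k) for k = 0…4: 1, 3, 6, 6, 0.
g_3(k) for k = 0…4: 1, -1, 1, -1, 1.
First combine the last two factors: h(k) = Σ_j C(k,j)·g_2(j)·g_3(k−j) for k = 0…4: 1, 2, 1, -4, 1.
c_4 = Σ_k C(4,k)·g_1(k)·h(4−k) = 1·1·1 + 4·3·(-4) + 6·9·1 + 4·27·2 + 1·81·1 = 1 − 48 + 54 + 216 + 81 = 304.

304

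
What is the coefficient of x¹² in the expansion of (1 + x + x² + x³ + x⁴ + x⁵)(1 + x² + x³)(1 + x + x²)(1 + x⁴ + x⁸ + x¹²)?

(1 + x + x² + x³ + x⁴ + x⁵) has coefficients 1,1,1,1,1,1 for degrees 0…5.
(1 + x² + x³) has coefficients 1,0,1,1,0,0,0,0,0,0,0,0,0 for degrees 0…12.
Multiplying by (1 + x + x²) gives running coefficients 1,1,2,2,2,1,0,0,0,0,0,0,0 for degrees 0…12.
Finally multiplying by (1 + x⁴ + x⁸ + x¹²), the product of all factors after the first has coefficients 1,1,2,2,3,2,2,2,3,2,2,2,3 for degrees 0…12.
[x¹²] = 1·3 + 1·2 + 1·2 + 1·2 + 1·3 + 1·2 = 14.

14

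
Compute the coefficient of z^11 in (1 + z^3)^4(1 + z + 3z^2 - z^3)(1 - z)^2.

(1 + z^3)^4 has coefficients 1,0,0,4,0,0,6,0,0,4,0,0 for degrees 0…11.
(1 + z + 3z^2 - z^3) has coefficients 1,1,3,-1,0,0,0,0,0,0,0,0 for degrees 0…11.
Finally multiplying by (1 - z)^2, the product of all factors after the first has coefficients 1,-1,2,-6,5,-1,0,0,0,0,0,0 for degrees 0…11.
[z^11] = 1·0 + 4·0 + 6·(-1) + 4·2 = 2.

2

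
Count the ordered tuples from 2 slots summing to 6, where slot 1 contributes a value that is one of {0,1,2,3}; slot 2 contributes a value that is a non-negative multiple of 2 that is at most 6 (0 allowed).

The generating function for the choices is (1 + z + z^2 + z^3)·(1 + z^2 + z^4 + z^6); the count is [z^6].
(1 + z + z^2 + z^3) has coefficients 1,1,1,1 for degrees 0…3.
(1 + z^2 + z^4 + z^6) has coefficients 1,0,1,0,1,0,1 for degrees 0…6.
[z^6] = 1·1 + 1·0 + 1·1 + 1·0 = 2.

2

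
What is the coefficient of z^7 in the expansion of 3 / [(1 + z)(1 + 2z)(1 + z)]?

-1506

The denominator gives the recurrence a_n = −4a_(n−1) − 5a_(n−2) − 2a_(n−3) for n ≥ 3; the numerator fixes a_0 = 3, a_1 = -12, a_2 = 33.
Iterating: 3, -12, 33, -78, 171, -360, 741, -1506, so a_7 = -1506.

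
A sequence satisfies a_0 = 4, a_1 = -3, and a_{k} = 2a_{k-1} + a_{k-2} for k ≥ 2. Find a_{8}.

The ordinary generating function has denominator 1 - 2t - t^2.
Iterating the recurrence: a_0,…,a_{8} = 4, -3, -2, -7, -16, -39, -94, -227, -548.

-548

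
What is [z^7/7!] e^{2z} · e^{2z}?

16384

The EGF product rule gives c_7 = Σ_{k_1+k_2=7} C(7; k_1,k_2) · ∏ g_i(k_i), where e^{2z} gives (2)^k; e^{2z} gives (2)^k.
g_1(k) for k = 0…7: 1, 2, 4, 8, 16, 32, 64, 128.
g_2(k) for k = 0…7: 1, 2, 4, 8, 16, 32, 64, 128.
c_7 = Σ_k C(7,k)·g_1(k)·g_2(7−k) = 1·1·128 + 7·2·64 + 21·4·32 + 35·8·16 + 35·16·8 + 21·32·4 + 7·64·2 + 1·128·1 = 128 + 896 + 2688 + 4480 + 4480 + 2688 + 896 + 128 = 16384.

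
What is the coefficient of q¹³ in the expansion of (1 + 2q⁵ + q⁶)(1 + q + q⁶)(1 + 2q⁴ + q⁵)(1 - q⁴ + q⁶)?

(1 + 2q⁵ + q⁶) has coefficients 1,0,0,0,0,2,1 for degrees 0…6.
(1 + q + q⁶) has coefficients 1,1,0,0,0,0,1,0,0,0,0,0,0,0 for degrees 0…13.
Multiplying by (1 + 2q⁴ + q⁵) gives running coefficients 1,1,0,0,2,3,2,0,0,0,2,1,0,0 for degrees 0…13.
Finally multiplying by (1 - q⁴ + q⁶), the product of all factors after the first has coefficients 1,1,0,0,1,2,3,1,-2,-3,2,4,2,0 for degrees 0…13.
[q¹³] = 1·0 + 2·(-2) + 1·1 = -3.

-3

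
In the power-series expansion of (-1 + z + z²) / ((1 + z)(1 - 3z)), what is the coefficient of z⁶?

-304

The denominator gives the recurrence a_n = 2a_(n−1) + 3a_(n−2) for n ≥ 3; the numerator fixes a_0 = -1, a_1 = -1, a_2 = -4.
Iterating: -1, -1, -4, -11, -34, -101, -304, so a_6 = -304.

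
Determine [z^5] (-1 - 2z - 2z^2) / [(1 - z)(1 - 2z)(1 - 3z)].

-1748

The denominator gives the recurrence a_n = 6a_(n−1) − 11a_(n−2) + 6a_(n−3) for n ≥ 3; the numerator fixes a_0 = -1, a_1 = -8, a_2 = -39.
Iterating: -1, -8, -39, -152, -531, -1748, so a_5 = -1748.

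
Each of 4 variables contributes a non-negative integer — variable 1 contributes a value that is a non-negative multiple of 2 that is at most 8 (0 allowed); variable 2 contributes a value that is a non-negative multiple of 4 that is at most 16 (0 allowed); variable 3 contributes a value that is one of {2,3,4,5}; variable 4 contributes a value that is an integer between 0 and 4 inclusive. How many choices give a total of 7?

11

The generating function for the choices is (1 + x^2 + x^4 + x^6 + x^8)·(1 + x^4 + x^8 + x^12 + x^16)·(x^2 + x^3 + x^4 + x^5)·(1 + x + x^2 + x^3 + x^4); the count is [x^7].
(1 + x^2 + x^4 + x^6 + x^8) has coefficients 1,0,1,0,1,0,1,0 for degrees 0…7.
(1 + x^4 + x^8 + x^12 + x^16) has coefficients 1,0,0,0,1,0,0,0 for degrees 0…7.
Multiplying by (x^2 + x^3 + x^4 + x^5) gives running coefficients 0,0,1,1,1,1,1,1 for degrees 0…7.
Finally multiplying by (1 + x + x^2 + x^3 + x^4), the product of all factors after the first has coefficients 0,0,1,2,3,4,5,5 for degrees 0…7.
[x^7] = 1·5 + 1·4 + 1·2 + 1·0 = 11.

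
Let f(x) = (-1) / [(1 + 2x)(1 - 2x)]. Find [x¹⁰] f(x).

-1024

Partial fractions give a closed form: a_n = (-1/2)·(-2)^n + (-1/2)·2^n.
At n = 10: a_10 = -1024.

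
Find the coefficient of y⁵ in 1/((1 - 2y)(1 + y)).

21

Partial fractions give a closed form: a_n = (2/3)·2^n + (1/3)·(-1)^n.
At n = 5: a_5 = 21.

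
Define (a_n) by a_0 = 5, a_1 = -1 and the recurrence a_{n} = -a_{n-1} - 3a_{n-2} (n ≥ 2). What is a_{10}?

1141

The ordinary generating function has denominator 1 + q + 3q^2.
Iterating the recurrence: a_0,…,a_{10} = 5, -1, -14, 17, 25, -76, 1, 227, -230, -451, 1141.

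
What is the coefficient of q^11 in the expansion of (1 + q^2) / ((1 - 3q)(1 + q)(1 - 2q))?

439454

Partial fractions give a closed form: a_n = (5/2)·3^n + (1/6)·(-1)^n + (-5/3)·2^n.
At n = 11: a_11 = 439454.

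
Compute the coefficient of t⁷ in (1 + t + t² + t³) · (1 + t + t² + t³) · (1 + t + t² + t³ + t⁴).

10

(1 + t + t² + t³) has coefficients 1,1,1,1 for degrees 0…3.
(1 + t + t² + t³) has coefficients 1,1,1,1,0,0,0,0 for degrees 0…7.
Finally multiplying by (1 + t + t² + t³ + t⁴), the product of all factors after the first has coefficients 1,2,3,4,4,3,2,1 for degrees 0…7.
[t⁷] = 1·1 + 1·2 + 1·3 + 1·4 = 10.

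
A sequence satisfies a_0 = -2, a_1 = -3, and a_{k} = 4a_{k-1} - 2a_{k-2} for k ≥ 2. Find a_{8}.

The ordinary generating function has denominator 1 - 4t + 2t^2.
Iterating the recurrence: a_0,…,a_{8} = -2, -3, -8, -26, -88, -300, -1024, -3496, -11936.

-11936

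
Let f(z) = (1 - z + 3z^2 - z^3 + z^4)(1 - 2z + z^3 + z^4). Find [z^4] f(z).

(1 - z + 3z^2 - z^3 + z^4) has coefficients 1,-1,3,-1,1 for degrees 0…4.
(1 - 2z + z^3 + z^4) has coefficients 1,-2,0,1,1 for degrees 0…4.
[z^4] = 1·1 − 1·1 + 3·0 − 1·(-2) + 1·1 = 3.

3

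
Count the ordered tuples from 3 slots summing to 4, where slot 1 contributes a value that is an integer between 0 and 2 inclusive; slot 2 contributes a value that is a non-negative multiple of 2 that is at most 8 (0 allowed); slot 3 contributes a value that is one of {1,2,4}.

The generating function for the choices is (1 + q + q^2)·(1 + q^2 + q^4 + q^6 + q^8)·(q + q^2 + q^4); the count is [q^4].
(1 + q + q^2) has coefficients 1,1,1 for degrees 0…2.
(1 + q^2 + q^4 + q^6 + q^8) has coefficients 1,0,1,0,1 for degrees 0…4.
Finally multiplying by (q + q^2 + q^4), the product of all factors after the first has coefficients 0,1,1,1,2 for degrees 0…4.
[q^4] = 1·2 + 1·1 + 1·1 = 4.

4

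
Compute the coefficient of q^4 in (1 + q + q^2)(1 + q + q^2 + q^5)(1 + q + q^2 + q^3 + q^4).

(1 + q + q^2) has coefficients 1,1,1 for degrees 0…2.
(1 + q + q^2 + q^5) has coefficients 1,1,1,0,0 for degrees 0…4.
Finally multiplying by (1 + q + q^2 + q^3 + q^4), the product of all factors after the first has coefficients 1,2,3,3,3 for degrees 0…4.
[q^4] = 1·3 + 1·3 + 1·3 = 9.

9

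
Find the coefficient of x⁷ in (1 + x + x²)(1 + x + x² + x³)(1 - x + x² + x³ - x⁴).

0

(1 + x + x²) has coefficients 1,1,1 for degrees 0…2.
(1 + x + x² + x³) has coefficients 1,1,1,1,0,0,0,0 for degrees 0…7.
Finally multiplying by (1 - x + x² + x³ - x⁴), the product of all factors after the first has coefficients 1,0,1,2,0,1,0,-1 for degrees 0…7.
[x⁷] = 1·(-1) + 1·0 + 1·1 = 0.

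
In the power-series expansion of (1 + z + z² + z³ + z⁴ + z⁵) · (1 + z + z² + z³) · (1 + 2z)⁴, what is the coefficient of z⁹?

(1 + z + z² + z³ + z⁴ + z⁵) has coefficients 1,1,1,1,1,1 for degrees 0…5.
(1 + z + z² + z³) has coefficients 1,1,1,1,0,0,0,0,0,0 for degrees 0…9.
Finally multiplying by (1 + 2z)⁴, the product of all factors after the first has coefficients 1,9,33,65,80,72,48,16,0,0 for degrees 0…9.
[z⁹] = 1·0 + 1·0 + 1·16 + 1·48 + 1·72 + 1·80 = 216.

216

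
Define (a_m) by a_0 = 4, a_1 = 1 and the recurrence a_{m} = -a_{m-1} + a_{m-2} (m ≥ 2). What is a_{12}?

212

The ordinary generating function has denominator 1 + z - z^2.
Iterating the recurrence: a_0,…,a_{12} = 4, 1, 3, -2, 5, -7, 12, -19, 31, -50, 81, -131, 212.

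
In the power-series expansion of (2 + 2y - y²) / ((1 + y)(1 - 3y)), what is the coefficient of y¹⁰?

113177

The denominator gives the recurrence a_n = 2a_(n−1) + 3a_(n−2) for n ≥ 3; the numerator fixes a_0 = 2, a_1 = 6, a_2 = 17.
Iterating: 2, 6, 17, 52, 155, 466, 1397, 4192, 12575, 37726, 113177, so a_10 = 113177.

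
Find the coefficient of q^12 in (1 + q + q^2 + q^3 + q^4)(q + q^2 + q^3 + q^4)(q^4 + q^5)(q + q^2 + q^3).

(1 + q + q^2 + q^3 + q^4) has coefficients 1,1,1,1,1 for degrees 0…4.
(q + q^2 + q^3 + q^4) has coefficients 0,1,1,1,1,0,0,0,0,0,0,0,0 for degrees 0…12.
Multiplying by (q^4 + q^5) gives running coefficients 0,0,0,0,0,1,2,2,2,1,0,0,0 for degrees 0…12.
Finally multiplying by (q + q^2 + q^3), the product of all factors after the first has coefficients 0,0,0,0,0,0,1,3,5,6,5,3,1 for degrees 0…12.
[q^12] = 1·1 + 1·3 + 1·5 + 1·6 + 1·5 = 20.

20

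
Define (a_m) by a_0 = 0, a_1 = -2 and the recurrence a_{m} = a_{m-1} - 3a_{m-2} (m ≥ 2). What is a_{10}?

-62

The ordinary generating function has denominator 1 - y + 3y^2.
Iterating the recurrence: a_0,…,a_{10} = 0, -2, -2, 4, 10, -2, -32, -26, 70, 148, -62.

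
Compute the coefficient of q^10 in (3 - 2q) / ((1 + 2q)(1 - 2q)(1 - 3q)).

Partial fractions give a closed form: a_n = (4/5)·(-2)^n + (-2)·2^n + (21/5)·3^n.
At n = 10: a_10 = 246777.

246777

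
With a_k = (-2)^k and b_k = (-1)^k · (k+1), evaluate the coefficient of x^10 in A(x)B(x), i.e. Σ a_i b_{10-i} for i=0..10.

4083

The convolution is the x^10 coefficient of A(x)B(x).
Σ = 1·11 − 2·(-10) + 4·9 − 8·(-8) + 16·7 − 32·(-6) + 64·5 − 128·(-4) + 256·3 − 512·(-2) + 1024·1 = 4083.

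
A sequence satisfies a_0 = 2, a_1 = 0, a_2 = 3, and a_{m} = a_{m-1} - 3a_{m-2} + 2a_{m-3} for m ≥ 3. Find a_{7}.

50

The ordinary generating function has denominator 1 - t + 3t^2 - 2t^3.
Iterating the recurrence: a_0,…,a_{7} = 2, 0, 3, 7, -2, -17, 3, 50.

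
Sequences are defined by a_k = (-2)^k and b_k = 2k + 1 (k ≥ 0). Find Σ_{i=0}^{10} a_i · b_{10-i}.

The convolution is the x^10 coefficient of A(x)B(x).
Σ = 1·21 − 2·19 + 4·17 − 8·15 + 16·13 − 32·11 + 64·9 − 128·7 + 256·5 − 512·3 + 1024·1 = 235.

235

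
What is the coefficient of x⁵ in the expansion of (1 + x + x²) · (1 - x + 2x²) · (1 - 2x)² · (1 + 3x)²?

(1 + x + x²) has coefficients 1,1,1 for degrees 0…2.
(1 - x + 2x²) has coefficients 1,-1,2,0,0,0 for degrees 0…5.
Multiplying by (1 - 2x)² gives running coefficients 1,-5,10,-12,8,0 for degrees 0…5.
Finally multiplying by (1 + 3x)², the product of all factors after the first has coefficients 1,1,-11,3,26,-60 for degrees 0…5.
[x⁵] = 1·(-60) + 1·26 + 1·3 = -31.

-31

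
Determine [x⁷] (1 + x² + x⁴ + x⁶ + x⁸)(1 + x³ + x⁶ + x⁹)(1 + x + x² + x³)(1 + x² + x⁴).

12

(1 + x² + x⁴ + x⁶ + x⁸) has coefficients 1,0,1,0,1,0,1,0 for degrees 0…7.
(1 + x³ + x⁶ + x⁹) has coefficients 1,0,0,1,0,0,1,0 for degrees 0…7.
Multiplying by (1 + x + x² + x³) gives running coefficients 1,1,1,2,1,1,2,1 for degrees 0…7.
Finally multiplying by (1 + x² + x⁴), the product of all factors after the first has coefficients 1,1,2,3,3,4,4,4 for degrees 0…7.
[x⁷] = 1·4 + 1·4 + 1·3 + 1·1 = 12.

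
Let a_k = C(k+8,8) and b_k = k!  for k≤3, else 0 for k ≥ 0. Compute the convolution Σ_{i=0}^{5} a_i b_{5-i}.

2382

Write out a_i and b_{5-i} for i = 0,…,5 and sum the products.
Σ = 1·0 + 9·0 + 45·6 + 165·2 + 495·1 + 1287·1 = 2382.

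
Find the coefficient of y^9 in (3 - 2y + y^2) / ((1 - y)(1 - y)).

The denominator gives the recurrence a_n = 2a_(n−1) − a_(n−2) for n ≥ 3; the numerator fixes a_0 = 3, a_1 = 4, a_2 = 6.
Iterating: 3, 4, 6, 8, 10, 12, 14, 16, 18, 20, so a_9 = 20.

20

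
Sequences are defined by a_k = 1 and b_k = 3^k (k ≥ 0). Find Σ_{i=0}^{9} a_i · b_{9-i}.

The convolution is the t^9 coefficient of A(t)B(t).
Σ = 1·19683 + 1·6561 + 1·2187 + 1·729 + 1·243 + 1·81 + 1·27 + 1·9 + 1·3 + 1·1 = 29524.

29524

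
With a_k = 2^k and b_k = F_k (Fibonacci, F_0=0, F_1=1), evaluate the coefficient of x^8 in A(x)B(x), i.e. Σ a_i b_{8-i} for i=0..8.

The convolution is the t^8 coefficient of A(t)B(t).
Σ = 1·21 + 2·13 + 4·8 + 8·5 + 16·3 + 32·2 + 64·1 + 128·1 + 256·0 = 423.

423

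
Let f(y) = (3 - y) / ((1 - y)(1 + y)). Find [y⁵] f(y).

The denominator gives the recurrence a_n = a_(n−2) for n ≥ 2; the numerator fixes a_0 = 3, a_1 = -1.
Iterating: 3, -1, 3, -1, 3, -1, so a_5 = -1.

-1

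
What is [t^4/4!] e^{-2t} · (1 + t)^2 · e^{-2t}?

-64

The EGF product rule gives c_4 = Σ_{k_1+k_2+k_3=4} C(4; k_1,k_2,k_3) · ∏ g_i(k_i), where e^{-2t} gives (-2)^k; (1+t)^2 gives the falling factorial (2)_k; e^{-2t} gives (-2)^k.
g_1(k) for k = 0…4: 1, -2, 4, -8, 16.
g_2(k) for k = 0…4: 1, 2, 2, 0, 0.
g_3(k) for k = 0…4: 1, -2, 4, -8, 16.
First combine the last two factors: h(k) = Σ_j C(k,j)·g_2(j)·g_3(k−j) for k = 0…4: 1, 0, -2, 4, 0.
c_4 = Σ_k C(4,k)·g_1(k)·h(4−k) = 4·(-2)·4 + 6·4·(-2) + 1·16·1 = −32 − 48 + 16 = -64.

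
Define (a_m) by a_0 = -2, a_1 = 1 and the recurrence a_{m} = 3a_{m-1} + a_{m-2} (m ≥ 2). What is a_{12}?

The ordinary generating function has denominator 1 - 3z - z^2.
Iterating the recurrence: a_0,…,a_{12} = -2, 1, 1, 4, 13, 43, 142, 469, 1549, 5116, 16897, 55807, 184318.

184318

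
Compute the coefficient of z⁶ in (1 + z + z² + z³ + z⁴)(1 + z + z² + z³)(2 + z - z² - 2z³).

(1 + z + z² + z³ + z⁴) has coefficients 1,1,1,1,1 for degrees 0…4.
(1 + z + z² + z³) has coefficients 1,1,1,1,0,0,0 for degrees 0…6.
Finally multiplying by (2 + z - z² - 2z³), the product of all factors after the first has coefficients 2,3,2,0,-2,-3,-2 for degrees 0…6.
[z⁶] = 1·(-2) + 1·(-3) + 1·(-2) + 1·0 + 1·2 = -5.

-5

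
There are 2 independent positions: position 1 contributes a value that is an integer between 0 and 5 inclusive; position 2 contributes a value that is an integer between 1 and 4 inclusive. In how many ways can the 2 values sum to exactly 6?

4

The generating function for the choices is (1 + x + x² + x³ + x⁴ + x⁵)·(x + x² + x³ + x⁴); the count is [x⁶].
(1 + x + x² + x³ + x⁴ + x⁵) has coefficients 1,1,1,1,1,1 for degrees 0…5.
(x + x² + x³ + x⁴) has coefficients 0,1,1,1,1,0,0 for degrees 0…6.
[x⁶] = 1·0 + 1·0 + 1·1 + 1·1 + 1·1 + 1·1 = 4.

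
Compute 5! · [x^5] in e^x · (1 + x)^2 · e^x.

The EGF product rule gives c_5 = Σ_{k_1+k_2+k_3=5} C(5; k_1,k_2,k_3) · ∏ g_i(k_i), where e^x gives (1)^k; (1+x)^2 gives the falling factorial (2)_k; e^x gives (1)^k.
g_1(k) for k = 0…5: 1, 1, 1, 1, 1, 1.
g_2(k) for k = 0…5: 1, 2, 2, 0, 0, 0.
g_3(k) for k = 0…5: 1, 1, 1, 1, 1, 1.
First combine the last two factors: h(k) = Σ_j C(k,j)·g_2(j)·g_3(k−j) for k = 0…5: 1, 3, 7, 13, 21, 31.
c_5 = Σ_k C(5,k)·g_1(k)·h(5−k) = 1·1·31 + 5·1·21 + 10·1·13 + 10·1·7 + 5·1·3 + 1·1·1 = 31 + 105 + 130 + 70 + 15 + 1 = 352.

352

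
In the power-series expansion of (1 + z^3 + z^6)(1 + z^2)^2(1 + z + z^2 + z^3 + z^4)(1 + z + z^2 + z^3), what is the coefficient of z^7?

(1 + z^3 + z^6) has coefficients 1,0,0,1,0,0,1 for degrees 0…6.
(1 + z^2)^2 has coefficients 1,0,2,0,1,0,0,0 for degrees 0…7.
Multiplying by (1 + z + z^2 + z^3 + z^4) gives running coefficients 1,1,3,3,4,3,3,1 for degrees 0…7.
Finally multiplying by (1 + z + z^2 + z^3), the product of all factors after the first has coefficients 1,2,5,8,11,13,13,11 for degrees 0…7.
[z^7] = 1·11 + 1·11 + 1·2 = 24.

24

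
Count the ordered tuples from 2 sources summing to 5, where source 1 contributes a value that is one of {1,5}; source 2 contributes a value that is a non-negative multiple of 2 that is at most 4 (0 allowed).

The generating function for the choices is (z + z^5)·(1 + z^2 + z^4); the count is [z^5].
(z + z^5) has coefficients 0,1,0,0,0,1 for degrees 0…5.
(1 + z^2 + z^4) has coefficients 1,0,1,0,1,0 for degrees 0…5.
[z^5] = 1·1 + 1·1 = 2.

2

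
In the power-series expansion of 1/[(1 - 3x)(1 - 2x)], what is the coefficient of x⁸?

The denominator gives the recurrence a_n = 5a_(n−1) − 6a_(n−2) for n ≥ 2; the numerator fixes a_0 = 1, a_1 = 5.
Iterating: 1, 5, 19, 65, 211, 665, 2059, 6305, 19171, so a_8 = 19171.

19171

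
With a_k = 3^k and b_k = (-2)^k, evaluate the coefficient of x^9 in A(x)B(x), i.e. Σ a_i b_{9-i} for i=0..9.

11605

Write out a_i and b_{9-i} for i = 0,…,9 and sum the products.
Σ = 1·(-512) + 3·256 + 9·(-128) + 27·64 + 81·(-32) + 243·16 + 729·(-8) + 2187·4 + 6561·(-2) + 19683·1 = 11605.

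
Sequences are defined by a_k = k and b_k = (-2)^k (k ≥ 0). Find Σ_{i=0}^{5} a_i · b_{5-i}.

9

The convolution is the t^5 coefficient of A(t)B(t).
Σ = 0·(-32) + 1·16 + 2·(-8) + 3·4 + 4·(-2) + 5·1 = 9.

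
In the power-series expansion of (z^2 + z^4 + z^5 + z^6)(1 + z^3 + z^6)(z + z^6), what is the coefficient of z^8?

(z^2 + z^4 + z^5 + z^6) has coefficients 0,0,1,0,1,1,1 for degrees 0…6.
(1 + z^3 + z^6) has coefficients 1,0,0,1,0,0,1,0,0 for degrees 0…8.
Finally multiplying by (z + z^6), the product of all factors after the first has coefficients 0,1,0,0,1,0,1,1,0 for degrees 0…8.
[z^8] = 1·1 + 1·1 + 1·0 + 1·0 = 2.

2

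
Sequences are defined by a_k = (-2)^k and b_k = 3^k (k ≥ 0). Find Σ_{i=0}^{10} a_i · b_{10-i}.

The convolution is the x^10 coefficient of A(x)B(x).
Σ = 1·59049 − 2·19683 + 4·6561 − 8·2187 + 16·729 − 32·243 + 64·81 − 128·27 + 256·9 − 512·3 + 1024·1 = 35839.

35839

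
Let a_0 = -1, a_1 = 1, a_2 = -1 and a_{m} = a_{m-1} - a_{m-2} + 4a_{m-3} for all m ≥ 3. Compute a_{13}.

-755

The ordinary generating function has denominator 1 - x + x^2 - 4x^3.
Iterating the recurrence: a_0,…,a_{13} = -1, 1, -1, -6, -1, 1, -22, -27, -1, -62, -169, -111, -190, -755.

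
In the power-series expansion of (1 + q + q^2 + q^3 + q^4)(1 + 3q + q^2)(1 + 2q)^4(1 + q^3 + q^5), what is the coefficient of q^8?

793

(1 + q + q^2 + q^3 + q^4) has coefficients 1,1,1,1,1 for degrees 0…4.
(1 + 3q + q^2) has coefficients 1,3,1,0,0,0,0,0,0 for degrees 0…8.
Multiplying by (1 + 2q)^4 gives running coefficients 1,11,49,112,136,80,16,0,0 for degrees 0…8.
Finally multiplying by (1 + q^3 + q^5), the product of all factors after the first has coefficients 1,11,49,113,147,130,139,185,192 for degrees 0…8.
[q^8] = 1·192 + 1·185 + 1·139 + 1·130 + 1·147 = 793.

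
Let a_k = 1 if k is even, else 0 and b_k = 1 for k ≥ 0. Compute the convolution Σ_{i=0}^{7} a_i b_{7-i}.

This is [x^7] in the product of the two ordinary generating functions.
Σ = 1·1 + 0·1 + 1·1 + 0·1 + 1·1 + 0·1 + 1·1 + 0·1 = 4.

4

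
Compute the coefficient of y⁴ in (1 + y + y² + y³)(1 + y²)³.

(1 + y + y² + y³) has coefficients 1,1,1,1 for degrees 0…3.
(1 + y²)³ has coefficients 1,0,3,0,3 for degrees 0…4.
[y⁴] = 1·3 + 1·0 + 1·3 + 1·0 = 6.

6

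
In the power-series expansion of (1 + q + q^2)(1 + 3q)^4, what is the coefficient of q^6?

81

(1 + q + q^2) has coefficients 1,1,1 for degrees 0…2.
(1 + 3q)^4 has coefficients 1,12,54,108,81,0,0 for degrees 0…6.
[q^6] = 1·0 + 1·0 + 1·81 = 81.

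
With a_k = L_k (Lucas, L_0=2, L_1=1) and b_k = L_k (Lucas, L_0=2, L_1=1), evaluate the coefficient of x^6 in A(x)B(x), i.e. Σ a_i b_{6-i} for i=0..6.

Write out a_i and b_{6-i} for i = 0,…,6 and sum the products.
Σ = 2·18 + 1·11 + 3·7 + 4·4 + 7·3 + 11·1 + 18·2 = 152.

152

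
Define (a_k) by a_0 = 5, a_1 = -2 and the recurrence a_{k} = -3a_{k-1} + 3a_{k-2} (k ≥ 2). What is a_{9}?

The ordinary generating function has denominator 1 + 3q - 3q^2.
Iterating the recurrence: a_0,…,a_{9} = 5, -2, 21, -69, 270, -1017, 3861, -14634, 55485, -210357.

-210357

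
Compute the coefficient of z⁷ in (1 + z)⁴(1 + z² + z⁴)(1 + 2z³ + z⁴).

(1 + z)⁴ has coefficients 1,4,6,4,1 for degrees 0…4.
(1 + z² + z⁴) has coefficients 1,0,1,0,1,0,0,0 for degrees 0…7.
Finally multiplying by (1 + 2z³ + z⁴), the product of all factors after the first has coefficients 1,0,1,2,2,2,1,2 for degrees 0…7.
[z⁷] = 1·2 + 4·1 + 6·2 + 4·2 + 1·2 = 28.

28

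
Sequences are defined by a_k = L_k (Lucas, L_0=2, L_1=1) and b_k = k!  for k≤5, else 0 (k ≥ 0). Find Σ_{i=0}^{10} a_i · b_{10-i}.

2219

This is [x^10] in the product of the two ordinary generating functions.
Σ = 2·0 + 1·0 + 3·0 + 4·0 + 7·0 + 11·120 + 18·24 + 29·6 + 47·2 + 76·1 + 123·1 = 2219.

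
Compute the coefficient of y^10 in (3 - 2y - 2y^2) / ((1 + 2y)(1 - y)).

2389

The denominator gives the recurrence a_n = −a_(n−1) + 2a_(n−2) for n ≥ 3; the numerator fixes a_0 = 3, a_1 = -5, a_2 = 9.
Iterating: 3, -5, 9, -19, 37, -75, 149, -299, 597, -1195, 2389, so a_10 = 2389.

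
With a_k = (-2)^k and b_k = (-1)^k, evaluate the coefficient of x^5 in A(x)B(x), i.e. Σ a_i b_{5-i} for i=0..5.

This is [x^5] in the product of the two ordinary generating functions.
Σ = 1·(-1) − 2·1 + 4·(-1) − 8·1 + 16·(-1) − 32·1 = -63.

-63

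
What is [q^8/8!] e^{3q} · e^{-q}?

256

The EGF product rule gives c_8 = Σ_{k_1+k_2=8} C(8; k_1,k_2) · ∏ g_i(k_i), where e^{3q} gives (3)^k; e^{-q} gives (-1)^k.
g_1(k) for k = 0…8: 1, 3, 9, 27, 81, 243, 729, 2187, 6561.
g_2(k) for k = 0…8: 1, -1, 1, -1, 1, -1, 1, -1, 1.
c_8 = Σ_k C(8,k)·g_1(k)·g_2(8−k) = 1·1·1 + 8·3·(-1) + 28·9·1 + 56·27·(-1) + 70·81·1 + 56·243·(-1) + 28·729·1 + 8·2187·(-1) + 1·6561·1 = 1 − 24 + 252 − 1512 + 5670 − 13608 + 20412 − 17496 + 6561 = 256.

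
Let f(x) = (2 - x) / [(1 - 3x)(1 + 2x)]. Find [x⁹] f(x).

19171

Partial fractions give a closed form: a_n = (1)·3^n + (1)·(-2)^n.
At n = 9: a_9 = 19171.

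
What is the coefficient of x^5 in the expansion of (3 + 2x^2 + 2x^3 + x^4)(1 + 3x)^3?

(3 + 2x^2 + 2x^3 + x^4) has coefficients 3,0,2,2,1 for degrees 0…4.
(1 + 3x)^3 has coefficients 1,9,27,27,0,0 for degrees 0…5.
[x^5] = 3·0 + 2·27 + 2·27 + 1·9 = 117.

117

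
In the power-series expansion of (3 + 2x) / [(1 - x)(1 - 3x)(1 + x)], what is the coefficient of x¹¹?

Partial fractions give a closed form: a_n = (-5/4)·1^n + (33/8)·3^n + (1/8)·(-1)^n.
At n = 11: a_11 = 730730.

730730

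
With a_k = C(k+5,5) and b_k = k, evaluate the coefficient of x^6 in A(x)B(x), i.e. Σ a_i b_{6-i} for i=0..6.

792

Write out a_i and b_{6-i} for i = 0,…,6 and sum the products.
Σ = 1·6 + 6·5 + 21·4 + 56·3 + 126·2 + 252·1 + 462·0 = 792.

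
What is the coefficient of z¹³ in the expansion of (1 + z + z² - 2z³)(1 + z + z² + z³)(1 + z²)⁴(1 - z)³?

23

(1 + z + z² - 2z³) has coefficients 1,1,1,-2 for degrees 0…3.
(1 + z + z² + z³) has coefficients 1,1,1,1,0,0,0,0,0,0,0,0,0,0 for degrees 0…13.
Multiplying by (1 + z²)⁴ gives running coefficients 1,1,5,5,10,10,10,10,5,5,1,1,0,0 for degrees 0…13.
Finally multiplying by (1 - z)³, the product of all factors after the first has coefficients 1,-2,5,-8,9,-10,5,0,-5,10,-9,8,-5,2 for degrees 0…13.
[z¹³] = 1·2 + 1·(-5) + 1·8 − 2·(-9) = 23.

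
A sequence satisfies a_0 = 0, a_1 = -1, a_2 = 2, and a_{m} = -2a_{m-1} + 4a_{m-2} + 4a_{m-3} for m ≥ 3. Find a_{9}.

The ordinary generating function has denominator 1 + 2y - 4y^2 - 4y^3.
Iterating the recurrence: a_0,…,a_{9} = 0, -1, 2, -8, 20, -64, 176, -528, 1504, -4416.

-4416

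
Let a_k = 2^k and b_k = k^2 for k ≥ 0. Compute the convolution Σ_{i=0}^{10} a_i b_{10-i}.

5998

The convolution is the x^10 coefficient of A(x)B(x).
Σ = 1·100 + 2·81 + 4·64 + 8·49 + 16·36 + 32·25 + 64·16 + 128·9 + 256·4 + 512·1 + 1024·0 = 5998.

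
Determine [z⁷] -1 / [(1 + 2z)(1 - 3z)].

The denominator gives the recurrence a_n = a_(n−1) + 6a_(n−2) for n ≥ 2; the numerator fixes a_0 = -1, a_1 = -1.
Iterating: -1, -1, -7, -13, -55, -133, -463, -1261, so a_7 = -1261.

-1261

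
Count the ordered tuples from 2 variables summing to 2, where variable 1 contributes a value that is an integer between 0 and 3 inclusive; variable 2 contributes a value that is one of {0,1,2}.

The generating function for the choices is (1 + x + x² + x³)·(1 + x + x²); the count is [x²].
(1 + x + x² + x³) has coefficients 1,1,1 for degrees 0…2.
(1 + x + x²) has coefficients 1,1,1 for degrees 0…2.
[x²] = 1·1 + 1·1 + 1·1 = 3.

3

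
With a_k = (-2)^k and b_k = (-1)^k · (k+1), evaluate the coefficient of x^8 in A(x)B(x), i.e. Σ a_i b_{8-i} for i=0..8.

1013

The convolution is the x^8 coefficient of A(x)B(x).
Σ = 1·9 − 2·(-8) + 4·7 − 8·(-6) + 16·5 − 32·(-4) + 64·3 − 128·(-2) + 256·1 = 1013.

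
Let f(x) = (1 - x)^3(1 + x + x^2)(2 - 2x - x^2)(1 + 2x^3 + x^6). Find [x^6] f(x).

-2

(1 - x)^3 has coefficients 1,-3,3,-1 for degrees 0…3.
(1 + x + x^2) has coefficients 1,1,1,0,0,0,0 for degrees 0…6.
Multiplying by (2 - 2x - x^2) gives running coefficients 2,0,-1,-3,-1,0,0 for degrees 0…6.
Finally multiplying by (1 + 2x^3 + x^6), the product of all factors after the first has coefficients 2,0,-1,1,-1,-2,-4 for degrees 0…6.
[x^6] = 1·(-4) − 3·(-2) + 3·(-1) − 1·1 = -2.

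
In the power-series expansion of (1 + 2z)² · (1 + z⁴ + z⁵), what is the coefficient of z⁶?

(1 + 2z)² has coefficients 1,4,4 for degrees 0…2.
(1 + z⁴ + z⁵) has coefficients 1,0,0,0,1,1,0 for degrees 0…6.
[z⁶] = 1·0 + 4·1 + 4·1 = 8.

8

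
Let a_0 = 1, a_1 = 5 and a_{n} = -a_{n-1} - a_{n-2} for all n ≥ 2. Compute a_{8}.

-6

The ordinary generating function has denominator 1 + z + z^2.
Iterating the recurrence: a_0,…,a_{8} = 1, 5, -6, 1, 5, -6, 1, 5, -6.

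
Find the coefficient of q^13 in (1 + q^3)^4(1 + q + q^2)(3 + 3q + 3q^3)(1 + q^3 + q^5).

108

(1 + q^3)^4 has coefficients 1,0,0,4,0,0,6,0,0,4,0,0,1 for degrees 0…12.
(1 + q + q^2) has coefficients 1,1,1,0,0,0,0,0,0,0,0,0,0,0 for degrees 0…13.
Multiplying by (3 + 3q + 3q^3) gives running coefficients 3,6,6,6,3,3,0,0,0,0,0,0,0,0 for degrees 0…13.
Finally multiplying by (1 + q^3 + q^5), the product of all factors after the first has coefficients 3,6,6,9,9,12,12,9,9,3,3,0,0,0 for degrees 0…13.
[q^13] = 1·0 + 4·3 + 6·9 + 4·9 + 1·6 = 108.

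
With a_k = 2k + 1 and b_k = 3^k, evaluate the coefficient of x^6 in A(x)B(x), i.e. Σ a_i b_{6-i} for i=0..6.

This is [x^6] in the product of the two ordinary generating functions.
Σ = 1·729 + 3·243 + 5·81 + 7·27 + 9·9 + 11·3 + 13·1 = 2179.

2179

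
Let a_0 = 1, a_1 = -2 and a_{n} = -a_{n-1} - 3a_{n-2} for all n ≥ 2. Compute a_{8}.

-109

The ordinary generating function has denominator 1 + x + 3x^2.
Iterating the recurrence: a_0,…,a_{8} = 1, -2, -1, 7, -4, -17, 29, 22, -109.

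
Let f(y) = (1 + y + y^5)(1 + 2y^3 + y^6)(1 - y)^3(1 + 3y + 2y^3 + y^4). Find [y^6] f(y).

13

(1 + y + y^5) has coefficients 1,1,0,0,0,1 for degrees 0…5.
(1 + 2y^3 + y^6) has coefficients 1,0,0,2,0,0,1 for degrees 0…6.
Multiplying by (1 - y)^3 gives running coefficients 1,-3,3,1,-6,6,-1 for degrees 0…6.
Finally multiplying by (1 + 3y + 2y^3 + y^4), the product of all factors after the first has coefficients 1,0,-6,12,-8,-9,22 for degrees 0…6.
[y^6] = 1·22 + 1·(-9) + 1·0 = 13.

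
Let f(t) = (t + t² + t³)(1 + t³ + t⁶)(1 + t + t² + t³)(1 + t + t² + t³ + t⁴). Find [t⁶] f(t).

(t + t² + t³) has coefficients 0,1,1,1 for degrees 0…3.
(1 + t³ + t⁶) has coefficients 1,0,0,1,0,0,1 for degrees 0…6.
Multiplying by (1 + t + t² + t³) gives running coefficients 1,1,1,2,1,1,2 for degrees 0…6.
Finally multiplying by (1 + t + t² + t³ + t⁴), the product of all factors after the first has coefficients 1,2,3,5,6,6,7 for degrees 0…6.
[t⁶] = 1·6 + 1·6 + 1·5 = 17.

17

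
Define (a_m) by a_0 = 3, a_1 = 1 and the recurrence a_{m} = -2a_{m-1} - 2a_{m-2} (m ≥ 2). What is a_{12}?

-192

The ordinary generating function has denominator 1 + 2y + 2y^2.
Iterating the recurrence: a_0,…,a_{12} = 3, 1, -8, 14, -12, -4, 32, -56, 48, 16, -128, 224, -192.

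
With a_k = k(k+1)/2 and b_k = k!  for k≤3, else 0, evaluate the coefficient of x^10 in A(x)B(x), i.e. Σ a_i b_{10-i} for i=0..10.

Write out a_i and b_{10-i} for i = 0,…,10 and sum the products.
Σ = 0·0 + 1·0 + 3·0 + 6·0 + 10·0 + 15·0 + 21·0 + 28·6 + 36·2 + 45·1 + 55·1 = 340.

340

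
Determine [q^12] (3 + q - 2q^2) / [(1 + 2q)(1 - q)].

5462

The denominator gives the recurrence a_n = −a_(n−1) + 2a_(n−2) for n ≥ 3; the numerator fixes a_0 = 3, a_1 = -2, a_2 = 6.
Iterating: 3, -2, 6, -10, 22, -42, 86, -170, 342, -682, 1366, -2730, 5462, so a_12 = 5462.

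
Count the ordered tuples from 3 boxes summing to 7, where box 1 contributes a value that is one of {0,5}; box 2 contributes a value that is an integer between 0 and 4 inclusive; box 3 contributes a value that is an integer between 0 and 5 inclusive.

The generating function for the choices is (1 + x^5)·(1 + x + x^2 + x^3 + x^4)·(1 + x + x^2 + x^3 + x^4 + x^5); the count is [x^7].
(1 + x^5) has coefficients 1,0,0,0,0,1 for degrees 0…5.
(1 + x + x^2 + x^3 + x^4) has coefficients 1,1,1,1,1,0,0,0 for degrees 0…7.
Finally multiplying by (1 + x + x^2 + x^3 + x^4 + x^5), the product of all factors after the first has coefficients 1,2,3,4,5,5,4,3 for degrees 0…7.
[x^7] = 1·3 + 1·3 = 6.

6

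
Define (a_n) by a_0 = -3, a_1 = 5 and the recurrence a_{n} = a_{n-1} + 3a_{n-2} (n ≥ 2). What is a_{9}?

The ordinary generating function has denominator 1 - y - 3y^2.
Iterating the recurrence: a_0,…,a_{9} = -3, 5, -4, 11, -1, 32, 29, 125, 212, 587.

587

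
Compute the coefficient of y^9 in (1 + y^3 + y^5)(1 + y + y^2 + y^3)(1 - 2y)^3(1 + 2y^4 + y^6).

(1 + y^3 + y^5) has coefficients 1,0,0,1,0,1 for degrees 0…5.
(1 + y + y^2 + y^3) has coefficients 1,1,1,1,0,0,0,0,0,0 for degrees 0…9.
Multiplying by (1 - 2y)^3 gives running coefficients 1,-5,7,-1,-2,4,-8,0,0,0 for degrees 0…9.
Finally multiplying by (1 + 2y^4 + y^6), the product of all factors after the first has coefficients 1,-5,7,-1,0,-6,7,-7,3,7 for degrees 0…9.
[y^9] = 1·7 + 1·7 + 1·0 = 14.

14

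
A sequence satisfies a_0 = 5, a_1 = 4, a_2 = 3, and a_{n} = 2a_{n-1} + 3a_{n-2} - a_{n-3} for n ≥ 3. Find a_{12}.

170026

The ordinary generating function has denominator 1 - 2z - 3z^2 + z^3.
Iterating the recurrence: a_0,…,a_{12} = 5, 4, 3, 13, 31, 98, 276, 815, 2360, 6889, 20043, 58393, 170026.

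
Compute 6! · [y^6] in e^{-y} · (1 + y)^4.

The EGF product rule gives c_6 = Σ_{k_1+k_2=6} C(6; k_1,k_2) · ∏ g_i(k_i), where e^{-y} gives (-1)^k; (1+y)^4 gives the falling factorial (4)_k.
g_1(k) for k = 0…6: 1, -1, 1, -1, 1, -1, 1.
g_2(k) for k = 0…6: 1, 4, 12, 24, 24, 0, 0.
c_6 = Σ_k C(6,k)·g_1(k)·g_2(6−k) = 15·1·24 + 20·(-1)·24 + 15·1·12 + 6·(-1)·4 + 1·1·1 = 360 − 480 + 180 − 24 + 1 = 37.

37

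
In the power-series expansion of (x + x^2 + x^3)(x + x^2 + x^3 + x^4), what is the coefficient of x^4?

(x + x^2 + x^3) has coefficients 0,1,1,1 for degrees 0…3.
(x + x^2 + x^3 + x^4) has coefficients 0,1,1,1,1 for degrees 0…4.
[x^4] = 1·1 + 1·1 + 1·1 = 3.

3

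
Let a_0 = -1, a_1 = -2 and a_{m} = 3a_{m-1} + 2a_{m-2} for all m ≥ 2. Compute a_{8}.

The ordinary generating function has denominator 1 - 3t - 2t^2.
Iterating the recurrence: a_0,…,a_{8} = -1, -2, -8, -28, -100, -356, -1268, -4516, -16084.

-16084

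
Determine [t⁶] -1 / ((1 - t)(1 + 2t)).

-43

Partial fractions give a closed form: a_n = (-1/3)·1^n + (-2/3)·(-2)^n.
At n = 6: a_6 = -43.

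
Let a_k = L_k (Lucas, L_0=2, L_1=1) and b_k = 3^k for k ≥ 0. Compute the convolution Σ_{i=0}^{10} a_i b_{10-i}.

177003

Write out a_i and b_{10-i} for i = 0,…,10 and sum the products.
Σ = 2·59049 + 1·19683 + 3·6561 + 4·2187 + 7·729 + 11·243 + 18·81 + 29·27 + 47·9 + 76·3 + 123·1 = 177003.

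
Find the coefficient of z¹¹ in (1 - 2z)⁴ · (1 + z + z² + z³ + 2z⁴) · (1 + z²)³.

(1 - 2z)⁴ has coefficients 1,-8,24,-32,16 for degrees 0…4.
(1 + z + z² + z³ + 2z⁴) has coefficients 1,1,1,1,2,0,0,0,0,0,0,0 for degrees 0…11.
Finally multiplying by (1 + z²)³, the product of all factors after the first has coefficients 1,1,4,4,8,6,10,4,7,1,2,0 for degrees 0…11.
[z¹¹] = 1·0 − 8·2 + 24·1 − 32·7 + 16·4 = -152.

-152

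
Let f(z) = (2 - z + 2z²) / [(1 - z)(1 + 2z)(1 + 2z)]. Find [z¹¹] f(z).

-48469

The denominator gives the recurrence a_n = −3a_(n−1) + 4a_(n−3) for n ≥ 3; the numerator fixes a_0 = 2, a_1 = -7, a_2 = 23.
Iterating: 2, -7, 23, -61, 155, -373, 875, -2005, 4523, -10069, 22187, -48469, so a_11 = -48469.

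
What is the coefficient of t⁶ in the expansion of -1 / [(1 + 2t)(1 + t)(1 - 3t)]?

Partial fractions give a closed form: a_n = (-4/5)·(-2)^n + (1/4)·(-1)^n + (-9/20)·3^n.
At n = 6: a_6 = -379.

-379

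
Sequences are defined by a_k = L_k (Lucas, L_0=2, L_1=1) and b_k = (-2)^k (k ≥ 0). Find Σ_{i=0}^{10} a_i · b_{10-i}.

2103

This is [x^10] in the product of the two ordinary generating functions.
Σ = 2·1024 + 1·(-512) + 3·256 + 4·(-128) + 7·64 + 11·(-32) + 18·16 + 29·(-8) + 47·4 + 76·(-2) + 123·1 = 2103.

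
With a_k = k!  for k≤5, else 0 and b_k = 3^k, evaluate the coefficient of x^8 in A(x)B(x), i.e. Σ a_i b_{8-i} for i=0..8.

16848

The convolution is the x^8 coefficient of A(x)B(x).
Σ = 1·6561 + 1·2187 + 2·729 + 6·243 + 24·81 + 120·27 + 0·9 + 0·3 + 0·1 = 16848.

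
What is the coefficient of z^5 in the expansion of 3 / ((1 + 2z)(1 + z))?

Partial fractions give a closed form: a_n = (6)·(-2)^n + (-3)·(-1)^n.
At n = 5: a_5 = -189.

-189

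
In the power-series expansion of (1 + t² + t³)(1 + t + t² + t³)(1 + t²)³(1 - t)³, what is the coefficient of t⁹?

10

(1 + t² + t³) has coefficients 1,0,1,1 for degrees 0…3.
(1 + t + t² + t³) has coefficients 1,1,1,1,0,0,0,0,0,0 for degrees 0…9.
Multiplying by (1 + t²)³ gives running coefficients 1,1,4,4,6,6,4,4,1,1 for degrees 0…9.
Finally multiplying by (1 - t)³, the product of all factors after the first has coefficients 1,-2,4,-6,5,-4,0,4,-5,6 for degrees 0…9.
[t⁹] = 1·6 + 1·4 + 1·0 = 10.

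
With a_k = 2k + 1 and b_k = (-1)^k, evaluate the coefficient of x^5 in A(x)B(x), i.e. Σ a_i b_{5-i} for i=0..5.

6

This is [x^5] in the product of the two ordinary generating functions.
Σ = 1·(-1) + 3·1 + 5·(-1) + 7·1 + 9·(-1) + 11·1 = 6.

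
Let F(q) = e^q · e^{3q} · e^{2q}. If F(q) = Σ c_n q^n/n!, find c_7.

279936

The EGF product rule gives c_7 = Σ_{k_1+k_2+k_3=7} C(7; k_1,k_2,k_3) · ∏ g_i(k_i), where e^q gives (1)^k; e^{3q} gives (3)^k; e^{2q} gives (2)^k.
g_1(k) for k = 0…7: 1, 1, 1, 1, 1, 1, 1, 1.
g_2(k) for k = 0…7: 1, 3, 9, 27, 81, 243, 729, 2187.
g_3(k) for k = 0…7: 1, 2, 4, 8, 16, 32, 64, 128.
First combine the last two factors: h(k) = Σ_j C(k,j)·g_2(j)·g_3(k−j) for k = 0…7: 1, 5, 25, 125, 625, 3125, 15625, 78125.
c_7 = Σ_k C(7,k)·g_1(k)·h(7−k) = 1·1·78125 + 7·1·15625 + 21·1·3125 + 35·1·625 + 35·1·125 + 21·1·25 + 7·1·5 + 1·1·1 = 78125 + 109375 + 65625 + 21875 + 4375 + 525 + 35 + 1 = 279936.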